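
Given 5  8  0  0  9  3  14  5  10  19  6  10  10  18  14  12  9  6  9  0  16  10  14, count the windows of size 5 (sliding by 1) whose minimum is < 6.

12

5 8 0 0 9 → min 0  < 6 ✓
8 0 0 9 3 → min 0  < 6 ✓
0 0 9 3 14 → min 0  < 6 ✓
0 9 3 14 5 → min 0  < 6 ✓
9 3 14 5 10 → min 3  < 6 ✓
3 14 5 10 19 → min 3  < 6 ✓
14 5 10 19 6 → min 5  < 6 ✓
5 10 19 6 10 → min 5  < 6 ✓
10 19 6 10 10 → min 6
19 6 10 10 18 → min 6
6 10 10 18 14 → min 6
10 10 18 14 12 → min 10
10 18 14 12 9 → min 9
18 14 12 9 6 → min 6
14 12 9 6 9 → min 6
12 9 6 9 0 → min 0  < 6 ✓
9 6 9 0 16 → min 0  < 6 ✓
6 9 0 16 10 → min 0  < 6 ✓
9 0 16 10 14 → min 0  < 6 ✓
12 windows satisfy the condition.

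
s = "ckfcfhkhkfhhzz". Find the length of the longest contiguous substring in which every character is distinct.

4

[c] len 1
[c, k] len 2
[c, k, f] len 3
[k, f, c] len 3
[c, f] len 2
[c, f, h] len 3
[c, f, h, k] len 4
[k, h] len 2
[h, k] len 2
[h, k, f] len 3
[k, f, h] len 3
[h] len 1
[h, z] len 2
[z] len 1
Longest all-distinct length: 4.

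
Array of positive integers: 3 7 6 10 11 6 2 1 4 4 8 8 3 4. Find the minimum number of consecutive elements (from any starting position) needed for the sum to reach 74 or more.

Extend right; whenever the sum reaches 74, record the length and shrink from the left:
add 3: running sum 3 < 74
add 7: running sum 10 < 74
add 6: running sum 16 < 74
add 10: running sum 26 < 74
add 11: running sum 37 < 74
add 6: running sum 43 < 74
add 2: running sum 45 < 74
add 1: running sum 46 < 74
add 4: running sum 50 < 74
add 4: running sum 54 < 74
add 8: running sum 62 < 74
add 8: running sum 70 < 74
add 3: running sum 73 < 74
add 4: shortest ending here [7, 6, 10, 11, 6, 2, 1, 4, 4, 8, 8, 3, 4] sum 74, len 13
Shortest qualifying length: 13.

13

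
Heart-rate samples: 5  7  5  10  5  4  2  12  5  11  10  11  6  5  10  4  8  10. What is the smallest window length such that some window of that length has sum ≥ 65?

8

Extend right; whenever the sum reaches 65, record the length and shrink from the left:
add 5: running sum 5 < 65
add 7: running sum 12 < 65
add 5: running sum 17 < 65
add 10: running sum 27 < 65
add 5: running sum 32 < 65
add 4: running sum 36 < 65
add 2: running sum 38 < 65
add 12: running sum 50 < 65
add 5: running sum 55 < 65
add 11: shortest ending here [5, 7, 5, 10, 5, 4, 2, 12, 5, 11] sum 66, len 10
add 10: shortest ending here [7, 5, 10, 5, 4, 2, 12, 5, 11, 10] sum 71, len 10
add 11: shortest ending here [10, 5, 4, 2, 12, 5, 11, 10, 11] sum 70, len 9
add 6: shortest ending here [5, 4, 2, 12, 5, 11, 10, 11, 6] sum 66, len 9
add 5: shortest ending here [4, 2, 12, 5, 11, 10, 11, 6, 5] sum 66, len 9
add 10: shortest ending here [12, 5, 11, 10, 11, 6, 5, 10] sum 70, len 8
add 4: shortest ending here [12, 5, 11, 10, 11, 6, 5, 10, 4] sum 74, len 9
add 8: shortest ending here [11, 10, 11, 6, 5, 10, 4, 8] sum 65, len 8
add 10: shortest ending here [11, 10, 11, 6, 5, 10, 4, 8, 10] sum 75, len 9
Shortest qualifying length: 8.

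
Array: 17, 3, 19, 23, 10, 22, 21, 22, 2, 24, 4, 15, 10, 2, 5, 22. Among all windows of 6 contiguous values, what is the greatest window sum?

Each size-6 window and its sum:
[17, 3, 19, 23, 10, 22] → sum 94
[3, 19, 23, 10, 22, 21] → sum 98
[19, 23, 10, 22, 21, 22] → sum 117
[23, 10, 22, 21, 22, 2] → sum 100
[10, 22, 21, 22, 2, 24] → sum 101
[22, 21, 22, 2, 24, 4] → sum 95
[21, 22, 2, 24, 4, 15] → sum 88
[22, 2, 24, 4, 15, 10] → sum 77
[2, 24, 4, 15, 10, 2] → sum 57
[24, 4, 15, 10, 2, 5] → sum 60
[4, 15, 10, 2, 5, 22] → sum 58
Greatest of these is 117.

117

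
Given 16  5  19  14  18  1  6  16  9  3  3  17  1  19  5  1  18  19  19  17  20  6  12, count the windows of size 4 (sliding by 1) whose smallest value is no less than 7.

2

[16, 5, 19, 14] → min 5
[5, 19, 14, 18] → min 5
[19, 14, 18, 1] → min 1
[14, 18, 1, 6] → min 1
[18, 1, 6, 16] → min 1
[1, 6, 16, 9] → min 1
[6, 16, 9, 3] → min 3
[16, 9, 3, 3] → min 3
[9, 3, 3, 17] → min 3
[3, 3, 17, 1] → min 1
[3, 17, 1, 19] → min 1
[17, 1, 19, 5] → min 1
[1, 19, 5, 1] → min 1
[19, 5, 1, 18] → min 1
[5, 1, 18, 19] → min 1
[1, 18, 19, 19] → min 1
[18, 19, 19, 17] → min 17  ≥ 7 ✓
[19, 19, 17, 20] → min 17  ≥ 7 ✓
[19, 17, 20, 6] → min 6
[17, 20, 6, 12] → min 6
2 windows satisfy the condition.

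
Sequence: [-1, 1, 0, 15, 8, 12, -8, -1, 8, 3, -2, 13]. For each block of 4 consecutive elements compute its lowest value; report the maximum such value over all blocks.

(-1, 1, 0, 15) → min -1
(1, 0, 15, 8) → min 0
(0, 15, 8, 12) → min 0
(15, 8, 12, -8) → min -8
(8, 12, -8, -1) → min -8
(12, -8, -1, 8) → min -8
(-8, -1, 8, 3) → min -8
(-1, 8, 3, -2) → min -2
(8, 3, -2, 13) → min -2
Maximum of these is 0.

0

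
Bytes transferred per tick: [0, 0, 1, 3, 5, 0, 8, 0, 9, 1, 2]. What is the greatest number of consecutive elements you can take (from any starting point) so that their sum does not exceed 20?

8

Extend to the right; shrink from the left whenever the sum exceeds 20:
[0] sum 0 len 1
[0, 0] sum 0 len 2
[0, 0, 1] sum 1 len 3
[0, 0, 1, 3] sum 4 len 4
[0, 0, 1, 3, 5] sum 9 len 5
[0, 0, 1, 3, 5, 0] sum 9 len 6
[0, 0, 1, 3, 5, 0, 8] sum 17 len 7
[0, 0, 1, 3, 5, 0, 8, 0] sum 17 len 8
[0, 8, 0, 9] sum 17 len 4
[0, 8, 0, 9, 1] sum 18 len 5
[0, 8, 0, 9, 1, 2] sum 20 len 6
Longest length seen: 8.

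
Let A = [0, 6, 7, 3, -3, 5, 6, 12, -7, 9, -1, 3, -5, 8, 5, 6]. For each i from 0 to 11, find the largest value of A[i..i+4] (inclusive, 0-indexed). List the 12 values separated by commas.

[0, 6, 7, 3, -3] → max 7
[6, 7, 3, -3, 5] → max 7
[7, 3, -3, 5, 6] → max 7
[3, -3, 5, 6, 12] → max 12
[-3, 5, 6, 12, -7] → max 12
[5, 6, 12, -7, 9] → max 12
[6, 12, -7, 9, -1] → max 12
[12, -7, 9, -1, 3] → max 12
[-7, 9, -1, 3, -5] → max 9
[9, -1, 3, -5, 8] → max 9
[-1, 3, -5, 8, 5] → max 8
[3, -5, 8, 5, 6] → max 8

7, 7, 7, 12, 12, 12, 12, 12, 9, 9, 8, 8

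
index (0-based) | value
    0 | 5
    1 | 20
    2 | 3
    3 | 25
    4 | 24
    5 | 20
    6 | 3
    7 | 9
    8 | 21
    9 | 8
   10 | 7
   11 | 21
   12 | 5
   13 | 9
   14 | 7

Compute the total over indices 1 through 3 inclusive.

Elements at indices 1..3: 20, 3, 25
sum(20, 3, 25) = 48

48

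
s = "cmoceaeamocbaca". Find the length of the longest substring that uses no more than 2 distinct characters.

[c] 1 distinct, len 1
[c, m] 2 distinct, len 2
[m, o] 2 distinct, len 2
[o, c] 2 distinct, len 2
[c, e] 2 distinct, len 2
[e, a] 2 distinct, len 2
[e, a, e] 2 distinct, len 3
[e, a, e, a] 2 distinct, len 4
[a, m] 2 distinct, len 2
[m, o] 2 distinct, len 2
[o, c] 2 distinct, len 2
[c, b] 2 distinct, len 2
[b, a] 2 distinct, len 2
[a, c] 2 distinct, len 2
[a, c, a] 2 distinct, len 3
Longest length with ≤2 distinct: 4.

4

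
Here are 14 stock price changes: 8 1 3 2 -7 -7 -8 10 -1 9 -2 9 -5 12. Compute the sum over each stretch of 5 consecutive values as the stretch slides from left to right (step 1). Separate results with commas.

7, -8, -17, -10, -13, 3, 8, 25, 10, 23

8 1 3 2 -7 → sum 7
1 3 2 -7 -7 → sum -8
3 2 -7 -7 -8 → sum -17
2 -7 -7 -8 10 → sum -10
-7 -7 -8 10 -1 → sum -13
-7 -8 10 -1 9 → sum 3
-8 10 -1 9 -2 → sum 8
10 -1 9 -2 9 → sum 25
-1 9 -2 9 -5 → sum 10
9 -2 9 -5 12 → sum 23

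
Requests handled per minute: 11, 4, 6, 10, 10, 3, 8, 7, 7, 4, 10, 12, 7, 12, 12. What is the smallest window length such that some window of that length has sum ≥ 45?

add 11: running sum 11 < 45
add 4: running sum 15 < 45
add 6: running sum 21 < 45
add 10: running sum 31 < 45
add 10: running sum 41 < 45
add 3: running sum 44 < 45
add 8: shortest ending here [11, 4, 6, 10, 10, 3, 8] sum 52, len 7
add 7: shortest ending here [4, 6, 10, 10, 3, 8, 7] sum 48, len 7
add 7: shortest ending here [10, 10, 3, 8, 7, 7] sum 45, len 6
add 4: shortest ending here [10, 10, 3, 8, 7, 7, 4] sum 49, len 7
add 10: shortest ending here [10, 3, 8, 7, 7, 4, 10] sum 49, len 7
add 12: shortest ending here [8, 7, 7, 4, 10, 12] sum 48, len 6
add 7: shortest ending here [7, 7, 4, 10, 12, 7] sum 47, len 6
add 12: shortest ending here [4, 10, 12, 7, 12] sum 45, len 5
add 12: shortest ending here [10, 12, 7, 12, 12] sum 53, len 5
Shortest qualifying length: 5.

5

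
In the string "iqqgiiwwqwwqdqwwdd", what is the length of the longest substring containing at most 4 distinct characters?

[i] 1 distinct, len 1
[i, q] 2 distinct, len 2
[i, q, q] 2 distinct, len 3
[i, q, q, g] 3 distinct, len 4
[i, q, q, g, i] 3 distinct, len 5
[i, q, q, g, i, i] 3 distinct, len 6
[i, q, q, g, i, i, w] 4 distinct, len 7
[i, q, q, g, i, i, w, w] 4 distinct, len 8
[i, q, q, g, i, i, w, w, q] 4 distinct, len 9
[i, q, q, g, i, i, w, w, q, w] 4 distinct, len 10
[i, q, q, g, i, i, w, w, q, w, w] 4 distinct, len 11
[i, q, q, g, i, i, w, w, q, w, w, q] 4 distinct, len 12
[i, i, w, w, q, w, w, q, d] 4 distinct, len 9
[i, i, w, w, q, w, w, q, d, q] 4 distinct, len 10
[i, i, w, w, q, w, w, q, d, q, w] 4 distinct, len 11
[i, i, w, w, q, w, w, q, d, q, w, w] 4 distinct, len 12
[i, i, w, w, q, w, w, q, d, q, w, w, d] 4 distinct, len 13
[i, i, w, w, q, w, w, q, d, q, w, w, d, d] 4 distinct, len 14
Longest length with ≤4 distinct: 14.

14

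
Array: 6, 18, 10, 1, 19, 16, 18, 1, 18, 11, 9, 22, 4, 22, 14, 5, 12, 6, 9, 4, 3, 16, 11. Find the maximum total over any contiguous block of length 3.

Each size-3 window and its sum:
(6, 18, 10) → sum 34
(18, 10, 1) → sum 29
(10, 1, 19) → sum 30
(1, 19, 16) → sum 36
(19, 16, 18) → sum 53
(16, 18, 1) → sum 35
(18, 1, 18) → sum 37
(1, 18, 11) → sum 30
(18, 11, 9) → sum 38
(11, 9, 22) → sum 42
(9, 22, 4) → sum 35
(22, 4, 22) → sum 48
(4, 22, 14) → sum 40
(22, 14, 5) → sum 41
(14, 5, 12) → sum 31
(5, 12, 6) → sum 23
(12, 6, 9) → sum 27
(6, 9, 4) → sum 19
(9, 4, 3) → sum 16
(4, 3, 16) → sum 23
(3, 16, 11) → sum 30
Maximum of these is 53.

53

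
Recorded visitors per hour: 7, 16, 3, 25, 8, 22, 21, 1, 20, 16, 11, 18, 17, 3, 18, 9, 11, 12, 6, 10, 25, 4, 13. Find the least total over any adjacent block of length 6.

59

7 16 3 25 8 22 → sum 81
16 3 25 8 22 21 → sum 95
3 25 8 22 21 1 → sum 80
25 8 22 21 1 20 → sum 97
8 22 21 1 20 16 → sum 88
22 21 1 20 16 11 → sum 91
21 1 20 16 11 18 → sum 87
1 20 16 11 18 17 → sum 83
20 16 11 18 17 3 → sum 85
16 11 18 17 3 18 → sum 83
11 18 17 3 18 9 → sum 76
18 17 3 18 9 11 → sum 76
17 3 18 9 11 12 → sum 70
3 18 9 11 12 6 → sum 59
18 9 11 12 6 10 → sum 66
9 11 12 6 10 25 → sum 73
11 12 6 10 25 4 → sum 68
12 6 10 25 4 13 → sum 70
Least of these is 59.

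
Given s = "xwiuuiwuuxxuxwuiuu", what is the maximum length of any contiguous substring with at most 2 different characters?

[x] 1 distinct, len 1
[x, w] 2 distinct, len 2
[w, i] 2 distinct, len 2
[i, u] 2 distinct, len 2
[i, u, u] 2 distinct, len 3
[i, u, u, i] 2 distinct, len 4
[i, w] 2 distinct, len 2
[w, u] 2 distinct, len 2
[w, u, u] 2 distinct, len 3
[u, u, x] 2 distinct, len 3
[u, u, x, x] 2 distinct, len 4
[u, u, x, x, u] 2 distinct, len 5
[u, u, x, x, u, x] 2 distinct, len 6
[x, w] 2 distinct, len 2
[w, u] 2 distinct, len 2
[u, i] 2 distinct, len 2
[u, i, u] 2 distinct, len 3
[u, i, u, u] 2 distinct, len 4
Longest length with ≤2 distinct: 6.

6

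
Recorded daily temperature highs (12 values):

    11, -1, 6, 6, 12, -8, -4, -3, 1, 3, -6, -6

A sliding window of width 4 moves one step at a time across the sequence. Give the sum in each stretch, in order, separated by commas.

22, 23, 16, 6, -3, -14, -3, -5, -8

(11, -1, 6, 6) → sum 22
(-1, 6, 6, 12) → sum 23
(6, 6, 12, -8) → sum 16
(6, 12, -8, -4) → sum 6
(12, -8, -4, -3) → sum -3
(-8, -4, -3, 1) → sum -14
(-4, -3, 1, 3) → sum -3
(-3, 1, 3, -6) → sum -5
(1, 3, -6, -6) → sum -8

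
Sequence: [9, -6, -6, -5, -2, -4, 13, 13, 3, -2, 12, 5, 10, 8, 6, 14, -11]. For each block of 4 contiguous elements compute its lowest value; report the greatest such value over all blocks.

6

Each size-4 window and its min:
(9, -6, -6, -5) → min -6
(-6, -6, -5, -2) → min -6
(-6, -5, -2, -4) → min -6
(-5, -2, -4, 13) → min -5
(-2, -4, 13, 13) → min -4
(-4, 13, 13, 3) → min -4
(13, 13, 3, -2) → min -2
(13, 3, -2, 12) → min -2
(3, -2, 12, 5) → min -2
(-2, 12, 5, 10) → min -2
(12, 5, 10, 8) → min 5
(5, 10, 8, 6) → min 5
(10, 8, 6, 14) → min 6
(8, 6, 14, -11) → min -11
Greatest of these is 6.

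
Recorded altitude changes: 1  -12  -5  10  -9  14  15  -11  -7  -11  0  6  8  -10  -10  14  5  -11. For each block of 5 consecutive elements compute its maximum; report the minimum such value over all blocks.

(1, -12, -5, 10, -9) → max 10
(-12, -5, 10, -9, 14) → max 14
(-5, 10, -9, 14, 15) → max 15
(10, -9, 14, 15, -11) → max 15
(-9, 14, 15, -11, -7) → max 15
(14, 15, -11, -7, -11) → max 15
(15, -11, -7, -11, 0) → max 15
(-11, -7, -11, 0, 6) → max 6
(-7, -11, 0, 6, 8) → max 8
(-11, 0, 6, 8, -10) → max 8
(0, 6, 8, -10, -10) → max 8
(6, 8, -10, -10, 14) → max 14
(8, -10, -10, 14, 5) → max 14
(-10, -10, 14, 5, -11) → max 14
Minimum of these is 6.

6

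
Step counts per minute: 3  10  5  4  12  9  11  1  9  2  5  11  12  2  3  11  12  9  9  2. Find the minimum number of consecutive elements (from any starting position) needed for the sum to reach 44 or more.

add 3: running sum 3 < 44
add 10: running sum 13 < 44
add 5: running sum 18 < 44
add 4: running sum 22 < 44
add 12: running sum 34 < 44
add 9: running sum 43 < 44
end 6: [10, 5, 4, 12, 9, 11] sum 51, len 6
end 7: [10, 5, 4, 12, 9, 11, 1] sum 52, len 7
end 8: [4, 12, 9, 11, 1, 9] sum 46, len 6
end 9: [12, 9, 11, 1, 9, 2] sum 44, len 6
end 10: [12, 9, 11, 1, 9, 2, 5] sum 49, len 7
end 11: [9, 11, 1, 9, 2, 5, 11] sum 48, len 7
end 12: [11, 1, 9, 2, 5, 11, 12] sum 51, len 7
end 13: [11, 1, 9, 2, 5, 11, 12, 2] sum 53, len 8
end 14: [9, 2, 5, 11, 12, 2, 3] sum 44, len 7
end 15: [5, 11, 12, 2, 3, 11] sum 44, len 6
end 16: [11, 12, 2, 3, 11, 12] sum 51, len 6
end 17: [12, 2, 3, 11, 12, 9] sum 49, len 6
end 18: [3, 11, 12, 9, 9] sum 44, len 5
end 19: [3, 11, 12, 9, 9, 2] sum 46, len 6
Shortest qualifying length: 5.

5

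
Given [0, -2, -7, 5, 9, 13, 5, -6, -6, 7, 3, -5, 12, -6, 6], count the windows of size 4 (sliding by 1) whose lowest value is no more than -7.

[0, -2, -7, 5] → min -7  ≤ -7 ✓
[-2, -7, 5, 9] → min -7  ≤ -7 ✓
[-7, 5, 9, 13] → min -7  ≤ -7 ✓
[5, 9, 13, 5] → min 5
[9, 13, 5, -6] → min -6
[13, 5, -6, -6] → min -6
[5, -6, -6, 7] → min -6
[-6, -6, 7, 3] → min -6
[-6, 7, 3, -5] → min -6
[7, 3, -5, 12] → min -5
[3, -5, 12, -6] → min -6
[-5, 12, -6, 6] → min -6
3 windows satisfy the condition.

3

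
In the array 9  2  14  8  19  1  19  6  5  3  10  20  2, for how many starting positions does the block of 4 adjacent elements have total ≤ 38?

9 2 14 8 → sum 33  ≤ 38 ✓
2 14 8 19 → sum 43
14 8 19 1 → sum 42
8 19 1 19 → sum 47
19 1 19 6 → sum 45
1 19 6 5 → sum 31  ≤ 38 ✓
19 6 5 3 → sum 33  ≤ 38 ✓
6 5 3 10 → sum 24  ≤ 38 ✓
5 3 10 20 → sum 38  ≤ 38 ✓
3 10 20 2 → sum 35  ≤ 38 ✓
6 windows satisfy the condition.

6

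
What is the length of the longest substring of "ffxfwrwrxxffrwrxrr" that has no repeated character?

4

add f: [f] len 1
add f (repeat f, move left end past it): [f] len 1
add x: [f, x] len 2
add f (repeat f, move left end past it): [x, f] len 2
add w: [x, f, w] len 3
add r: [x, f, w, r] len 4
add w (repeat w, move left end past it): [r, w] len 2
add r (repeat r, move left end past it): [w, r] len 2
add x: [w, r, x] len 3
add x (repeat x, move left end past it): [x] len 1
add f: [x, f] len 2
add f (repeat f, move left end past it): [f] len 1
add r: [f, r] len 2
add w: [f, r, w] len 3
add r (repeat r, move left end past it): [w, r] len 2
add x: [w, r, x] len 3
add r (repeat r, move left end past it): [x, r] len 2
add r (repeat r, move left end past it): [r] len 1
Longest all-distinct length: 4.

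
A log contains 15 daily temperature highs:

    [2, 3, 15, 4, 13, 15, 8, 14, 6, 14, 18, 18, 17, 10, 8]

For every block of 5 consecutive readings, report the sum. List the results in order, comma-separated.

37, 50, 55, 54, 56, 57, 60, 70, 73, 77, 71

Sliding a size-5 window across the 15 values:
2 3 15 4 13 → sum 37
3 15 4 13 15 → sum 50
15 4 13 15 8 → sum 55
4 13 15 8 14 → sum 54
13 15 8 14 6 → sum 56
15 8 14 6 14 → sum 57
8 14 6 14 18 → sum 60
14 6 14 18 18 → sum 70
6 14 18 18 17 → sum 73
14 18 18 17 10 → sum 77
18 18 17 10 8 → sum 71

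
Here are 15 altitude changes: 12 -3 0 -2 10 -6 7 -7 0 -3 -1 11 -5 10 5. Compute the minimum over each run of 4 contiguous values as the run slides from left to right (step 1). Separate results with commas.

Sliding a size-4 window across the 15 values:
(12, -3, 0, -2) → min -3
(-3, 0, -2, 10) → min -3
(0, -2, 10, -6) → min -6
(-2, 10, -6, 7) → min -6
(10, -6, 7, -7) → min -7
(-6, 7, -7, 0) → min -7
(7, -7, 0, -3) → min -7
(-7, 0, -3, -1) → min -7
(0, -3, -1, 11) → min -3
(-3, -1, 11, -5) → min -5
(-1, 11, -5, 10) → min -5
(11, -5, 10, 5) → min -5

-3, -3, -6, -6, -7, -7, -7, -7, -3, -5, -5, -5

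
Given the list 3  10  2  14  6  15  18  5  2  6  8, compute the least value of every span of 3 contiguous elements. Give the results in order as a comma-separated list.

2, 2, 2, 6, 6, 5, 2, 2, 2

(3, 10, 2) → min 2
(10, 2, 14) → min 2
(2, 14, 6) → min 2
(14, 6, 15) → min 6
(6, 15, 18) → min 6
(15, 18, 5) → min 5
(18, 5, 2) → min 2
(5, 2, 6) → min 2
(2, 6, 8) → min 2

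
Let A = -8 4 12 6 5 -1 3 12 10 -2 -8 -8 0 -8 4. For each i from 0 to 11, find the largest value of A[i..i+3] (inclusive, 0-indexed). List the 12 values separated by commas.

12, 12, 12, 6, 12, 12, 12, 12, 10, 0, 0, 4

[-8, 4, 12, 6] → max 12
[4, 12, 6, 5] → max 12
[12, 6, 5, -1] → max 12
[6, 5, -1, 3] → max 6
[5, -1, 3, 12] → max 12
[-1, 3, 12, 10] → max 12
[3, 12, 10, -2] → max 12
[12, 10, -2, -8] → max 12
[10, -2, -8, -8] → max 10
[-2, -8, -8, 0] → max 0
[-8, -8, 0, -8] → max 0
[-8, 0, -8, 4] → max 4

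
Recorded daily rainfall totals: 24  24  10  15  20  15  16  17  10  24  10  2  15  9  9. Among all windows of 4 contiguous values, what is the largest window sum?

[24, 24, 10, 15] → sum 73
[24, 10, 15, 20] → sum 69
[10, 15, 20, 15] → sum 60
[15, 20, 15, 16] → sum 66
[20, 15, 16, 17] → sum 68
[15, 16, 17, 10] → sum 58
[16, 17, 10, 24] → sum 67
[17, 10, 24, 10] → sum 61
[10, 24, 10, 2] → sum 46
[24, 10, 2, 15] → sum 51
[10, 2, 15, 9] → sum 36
[2, 15, 9, 9] → sum 35
Largest of these is 73.

73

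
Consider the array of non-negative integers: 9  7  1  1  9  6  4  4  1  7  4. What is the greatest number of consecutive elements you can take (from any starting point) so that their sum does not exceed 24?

→ 9: sum 9, len 1
→ 7: sum 16, len 2
→ 1: sum 17, len 3
→ 1: sum 18, len 4
→ 9 (dropped 9): sum 18, len 4
→ 6: sum 24, len 5
→ 4 (dropped 7): sum 21, len 5
→ 4 (dropped 1): sum 24, len 5
→ 1 (dropped 1): sum 24, len 5
→ 7 (dropped 9): sum 22, len 5
→ 4 (dropped 6): sum 20, len 5
Longest length seen: 5.

5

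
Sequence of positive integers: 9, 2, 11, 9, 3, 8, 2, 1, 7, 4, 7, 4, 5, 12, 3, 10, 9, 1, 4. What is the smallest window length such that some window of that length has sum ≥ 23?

Extend right; whenever the sum reaches 23, record the length and shrink from the left:
add 9: running sum 9 < 23
add 2: running sum 11 < 23
add 11: running sum 22 < 23
end 3: [9, 2, 11, 9] sum 31, len 4
end 4: [11, 9, 3] sum 23, len 3
end 5: [11, 9, 3, 8] sum 31, len 4
end 6: [11, 9, 3, 8, 2] sum 33, len 5
end 7: [9, 3, 8, 2, 1] sum 23, len 5
end 8: [9, 3, 8, 2, 1, 7] sum 30, len 6
end 9: [3, 8, 2, 1, 7, 4] sum 25, len 6
end 10: [8, 2, 1, 7, 4, 7] sum 29, len 6
end 11: [1, 7, 4, 7, 4] sum 23, len 5
end 12: [7, 4, 7, 4, 5] sum 27, len 5
end 13: [7, 4, 5, 12] sum 28, len 4
end 14: [4, 5, 12, 3] sum 24, len 4
end 15: [12, 3, 10] sum 25, len 3
end 16: [12, 3, 10, 9] sum 34, len 4
end 17: [3, 10, 9, 1] sum 23, len 4
end 18: [10, 9, 1, 4] sum 24, len 4
Shortest qualifying length: 3.

3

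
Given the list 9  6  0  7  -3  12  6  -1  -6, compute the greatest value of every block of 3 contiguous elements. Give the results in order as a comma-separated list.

[9, 6, 0] → max 9
[6, 0, 7] → max 7
[0, 7, -3] → max 7
[7, -3, 12] → max 12
[-3, 12, 6] → max 12
[12, 6, -1] → max 12
[6, -1, -6] → max 6

9, 7, 7, 12, 12, 12, 6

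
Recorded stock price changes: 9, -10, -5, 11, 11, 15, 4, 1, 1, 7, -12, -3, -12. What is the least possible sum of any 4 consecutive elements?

(9, -10, -5, 11) → sum 5
(-10, -5, 11, 11) → sum 7
(-5, 11, 11, 15) → sum 32
(11, 11, 15, 4) → sum 41
(11, 15, 4, 1) → sum 31
(15, 4, 1, 1) → sum 21
(4, 1, 1, 7) → sum 13
(1, 1, 7, -12) → sum -3
(1, 7, -12, -3) → sum -7
(7, -12, -3, -12) → sum -20
Least of these is -20.

-20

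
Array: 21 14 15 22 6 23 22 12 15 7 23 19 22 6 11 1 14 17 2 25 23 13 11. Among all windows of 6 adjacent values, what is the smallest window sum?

51

[21, 14, 15, 22, 6, 23] → sum 101
[14, 15, 22, 6, 23, 22] → sum 102
[15, 22, 6, 23, 22, 12] → sum 100
[22, 6, 23, 22, 12, 15] → sum 100
[6, 23, 22, 12, 15, 7] → sum 85
[23, 22, 12, 15, 7, 23] → sum 102
[22, 12, 15, 7, 23, 19] → sum 98
[12, 15, 7, 23, 19, 22] → sum 98
[15, 7, 23, 19, 22, 6] → sum 92
[7, 23, 19, 22, 6, 11] → sum 88
[23, 19, 22, 6, 11, 1] → sum 82
[19, 22, 6, 11, 1, 14] → sum 73
[22, 6, 11, 1, 14, 17] → sum 71
[6, 11, 1, 14, 17, 2] → sum 51
[11, 1, 14, 17, 2, 25] → sum 70
[1, 14, 17, 2, 25, 23] → sum 82
[14, 17, 2, 25, 23, 13] → sum 94
[17, 2, 25, 23, 13, 11] → sum 91
Smallest of these is 51.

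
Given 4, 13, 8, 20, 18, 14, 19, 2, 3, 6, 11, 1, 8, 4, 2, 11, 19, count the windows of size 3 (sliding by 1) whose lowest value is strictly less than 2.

4 13 8 → min 4
13 8 20 → min 8
8 20 18 → min 8
20 18 14 → min 14
18 14 19 → min 14
14 19 2 → min 2
19 2 3 → min 2
2 3 6 → min 2
3 6 11 → min 3
6 11 1 → min 1  < 2 ✓
11 1 8 → min 1  < 2 ✓
1 8 4 → min 1  < 2 ✓
8 4 2 → min 2
4 2 11 → min 2
2 11 19 → min 2
3 windows satisfy the condition.

3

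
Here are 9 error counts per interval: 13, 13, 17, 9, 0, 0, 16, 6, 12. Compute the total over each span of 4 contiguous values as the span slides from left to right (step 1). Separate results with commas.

(13, 13, 17, 9) → sum 52
(13, 17, 9, 0) → sum 39
(17, 9, 0, 0) → sum 26
(9, 0, 0, 16) → sum 25
(0, 0, 16, 6) → sum 22
(0, 16, 6, 12) → sum 34

52, 39, 26, 25, 22, 34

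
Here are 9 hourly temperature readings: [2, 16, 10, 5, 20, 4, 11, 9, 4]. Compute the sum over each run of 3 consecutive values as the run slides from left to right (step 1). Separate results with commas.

[2, 16, 10] → sum 28
[16, 10, 5] → sum 31
[10, 5, 20] → sum 35
[5, 20, 4] → sum 29
[20, 4, 11] → sum 35
[4, 11, 9] → sum 24
[11, 9, 4] → sum 24

28, 31, 35, 29, 35, 24, 24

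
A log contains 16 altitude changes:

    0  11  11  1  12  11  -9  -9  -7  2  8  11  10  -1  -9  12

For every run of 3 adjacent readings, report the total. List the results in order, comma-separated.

22, 23, 24, 24, 14, -7, -25, -14, 3, 21, 29, 20, 0, 2

[0, 11, 11] → sum 22
[11, 11, 1] → sum 23
[11, 1, 12] → sum 24
[1, 12, 11] → sum 24
[12, 11, -9] → sum 14
[11, -9, -9] → sum -7
[-9, -9, -7] → sum -25
[-9, -7, 2] → sum -14
[-7, 2, 8] → sum 3
[2, 8, 11] → sum 21
[8, 11, 10] → sum 29
[11, 10, -1] → sum 20
[10, -1, -9] → sum 0
[-1, -9, 12] → sum 2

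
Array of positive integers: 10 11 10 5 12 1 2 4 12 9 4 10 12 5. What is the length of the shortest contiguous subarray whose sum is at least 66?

9

add 10: running sum 10 < 66
add 11: running sum 21 < 66
add 10: running sum 31 < 66
add 5: running sum 36 < 66
add 12: running sum 48 < 66
add 1: running sum 49 < 66
add 2: running sum 51 < 66
add 4: running sum 55 < 66
end 8: [10, 11, 10, 5, 12, 1, 2, 4, 12] sum 67, len 9
end 9: [11, 10, 5, 12, 1, 2, 4, 12, 9] sum 66, len 9
end 10: [11, 10, 5, 12, 1, 2, 4, 12, 9, 4] sum 70, len 10
end 11: [10, 5, 12, 1, 2, 4, 12, 9, 4, 10] sum 69, len 10
end 12: [12, 1, 2, 4, 12, 9, 4, 10, 12] sum 66, len 9
end 13: [12, 1, 2, 4, 12, 9, 4, 10, 12, 5] sum 71, len 10
Shortest qualifying length: 9.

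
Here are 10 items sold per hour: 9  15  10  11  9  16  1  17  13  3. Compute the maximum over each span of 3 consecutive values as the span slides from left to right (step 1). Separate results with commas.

(9, 15, 10) → max 15
(15, 10, 11) → max 15
(10, 11, 9) → max 11
(11, 9, 16) → max 16
(9, 16, 1) → max 16
(16, 1, 17) → max 17
(1, 17, 13) → max 17
(17, 13, 3) → max 17

15, 15, 11, 16, 16, 17, 17, 17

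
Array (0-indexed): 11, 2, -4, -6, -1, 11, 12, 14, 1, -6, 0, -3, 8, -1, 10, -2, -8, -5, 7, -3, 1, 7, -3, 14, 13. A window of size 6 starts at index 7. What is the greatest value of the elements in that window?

Elements at indices 7..12: 14, 1, -6, 0, -3, 8
max(14, 1, -6, 0, -3, 8) = 14

14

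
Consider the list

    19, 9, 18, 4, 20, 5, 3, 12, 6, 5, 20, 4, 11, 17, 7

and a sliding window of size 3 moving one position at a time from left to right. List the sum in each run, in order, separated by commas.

46, 31, 42, 29, 28, 20, 21, 23, 31, 29, 35, 32, 35

19 9 18 → sum 46
9 18 4 → sum 31
18 4 20 → sum 42
4 20 5 → sum 29
20 5 3 → sum 28
5 3 12 → sum 20
3 12 6 → sum 21
12 6 5 → sum 23
6 5 20 → sum 31
5 20 4 → sum 29
20 4 11 → sum 35
4 11 17 → sum 32
11 17 7 → sum 35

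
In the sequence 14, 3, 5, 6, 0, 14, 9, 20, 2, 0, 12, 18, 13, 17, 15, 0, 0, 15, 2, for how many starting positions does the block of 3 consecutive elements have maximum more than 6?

14 3 5 → max 14  > 6 ✓
3 5 6 → max 6
5 6 0 → max 6
6 0 14 → max 14  > 6 ✓
0 14 9 → max 14  > 6 ✓
14 9 20 → max 20  > 6 ✓
9 20 2 → max 20  > 6 ✓
20 2 0 → max 20  > 6 ✓
2 0 12 → max 12  > 6 ✓
0 12 18 → max 18  > 6 ✓
12 18 13 → max 18  > 6 ✓
18 13 17 → max 18  > 6 ✓
13 17 15 → max 17  > 6 ✓
17 15 0 → max 17  > 6 ✓
15 0 0 → max 15  > 6 ✓
0 0 15 → max 15  > 6 ✓
0 15 2 → max 15  > 6 ✓
15 windows satisfy the condition.

15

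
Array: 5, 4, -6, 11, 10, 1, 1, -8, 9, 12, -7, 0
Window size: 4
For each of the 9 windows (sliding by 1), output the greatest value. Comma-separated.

11, 11, 11, 11, 10, 9, 12, 12, 12

[5, 4, -6, 11] → max 11
[4, -6, 11, 10] → max 11
[-6, 11, 10, 1] → max 11
[11, 10, 1, 1] → max 11
[10, 1, 1, -8] → max 10
[1, 1, -8, 9] → max 9
[1, -8, 9, 12] → max 12
[-8, 9, 12, -7] → max 12
[9, 12, -7, 0] → max 12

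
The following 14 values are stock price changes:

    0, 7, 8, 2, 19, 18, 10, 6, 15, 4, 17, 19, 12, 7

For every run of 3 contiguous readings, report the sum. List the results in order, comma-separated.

15, 17, 29, 39, 47, 34, 31, 25, 36, 40, 48, 38

0 7 8 → sum 15
7 8 2 → sum 17
8 2 19 → sum 29
2 19 18 → sum 39
19 18 10 → sum 47
18 10 6 → sum 34
10 6 15 → sum 31
6 15 4 → sum 25
15 4 17 → sum 36
4 17 19 → sum 40
17 19 12 → sum 48
19 12 7 → sum 38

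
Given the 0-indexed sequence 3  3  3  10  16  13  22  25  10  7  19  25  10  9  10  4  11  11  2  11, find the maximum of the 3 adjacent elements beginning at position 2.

Elements at indices 2..4: 3, 10, 16
max(3, 10, 16) = 16

16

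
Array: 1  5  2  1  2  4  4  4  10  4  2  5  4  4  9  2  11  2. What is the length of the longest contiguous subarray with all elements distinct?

[1] len 1
[1, 5] len 2
[1, 5, 2] len 3
[5, 2, 1] len 3
[1, 2] len 2
[1, 2, 4] len 3
[4] len 1
[4] len 1
[4, 10] len 2
[10, 4] len 2
[10, 4, 2] len 3
[10, 4, 2, 5] len 4
[2, 5, 4] len 3
[4] len 1
[4, 9] len 2
[4, 9, 2] len 3
[4, 9, 2, 11] len 4
[11, 2] len 2
Longest all-distinct length: 4.

4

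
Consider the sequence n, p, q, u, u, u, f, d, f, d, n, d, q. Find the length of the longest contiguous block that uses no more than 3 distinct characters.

7

[n] 1 distinct, len 1
[n, p] 2 distinct, len 2
[n, p, q] 3 distinct, len 3
[p, q, u] 3 distinct, len 3
[p, q, u, u] 3 distinct, len 4
[p, q, u, u, u] 3 distinct, len 5
[q, u, u, u, f] 3 distinct, len 5
[u, u, u, f, d] 3 distinct, len 5
[u, u, u, f, d, f] 3 distinct, len 6
[u, u, u, f, d, f, d] 3 distinct, len 7
[f, d, f, d, n] 3 distinct, len 5
[f, d, f, d, n, d] 3 distinct, len 6
[d, n, d, q] 3 distinct, len 4
Longest length with ≤3 distinct: 7.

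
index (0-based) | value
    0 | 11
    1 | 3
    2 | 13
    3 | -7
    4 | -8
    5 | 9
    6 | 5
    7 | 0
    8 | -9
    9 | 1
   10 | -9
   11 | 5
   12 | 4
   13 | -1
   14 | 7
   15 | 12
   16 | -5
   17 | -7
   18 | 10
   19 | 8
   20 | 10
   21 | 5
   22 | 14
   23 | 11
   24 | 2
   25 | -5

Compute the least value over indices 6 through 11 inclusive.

-9

Elements at indices 6..11: 5, 0, -9, 1, -9, 5
min(5, 0, -9, 1, -9, 5) = -9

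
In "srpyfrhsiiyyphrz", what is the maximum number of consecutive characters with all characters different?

7

[s] len 1
[s, r] len 2
[s, r, p] len 3
[s, r, p, y] len 4
[s, r, p, y, f] len 5
[p, y, f, r] len 4
[p, y, f, r, h] len 5
[p, y, f, r, h, s] len 6
[p, y, f, r, h, s, i] len 7
[i] len 1
[i, y] len 2
[y] len 1
[y, p] len 2
[y, p, h] len 3
[y, p, h, r] len 4
[y, p, h, r, z] len 5
Longest all-distinct length: 7.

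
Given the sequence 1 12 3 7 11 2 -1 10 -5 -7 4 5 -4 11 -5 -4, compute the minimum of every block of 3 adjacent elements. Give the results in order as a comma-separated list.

1, 3, 3, 2, -1, -1, -5, -7, -7, -7, -4, -4, -5, -5

Sliding a size-3 window across the 16 values:
(1, 12, 3) → min 1
(12, 3, 7) → min 3
(3, 7, 11) → min 3
(7, 11, 2) → min 2
(11, 2, -1) → min -1
(2, -1, 10) → min -1
(-1, 10, -5) → min -5
(10, -5, -7) → min -7
(-5, -7, 4) → min -7
(-7, 4, 5) → min -7
(4, 5, -4) → min -4
(5, -4, 11) → min -4
(-4, 11, -5) → min -5
(11, -5, -4) → min -5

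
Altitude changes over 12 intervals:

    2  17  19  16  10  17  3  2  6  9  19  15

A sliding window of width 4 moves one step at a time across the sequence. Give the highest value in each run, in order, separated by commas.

2 17 19 16 → max 19
17 19 16 10 → max 19
19 16 10 17 → max 19
16 10 17 3 → max 17
10 17 3 2 → max 17
17 3 2 6 → max 17
3 2 6 9 → max 9
2 6 9 19 → max 19
6 9 19 15 → max 19

19, 19, 19, 17, 17, 17, 9, 19, 19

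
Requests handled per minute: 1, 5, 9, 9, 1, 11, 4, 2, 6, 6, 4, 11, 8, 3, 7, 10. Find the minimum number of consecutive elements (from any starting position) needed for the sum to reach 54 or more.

8

Extend right; whenever the sum reaches 54, record the length and shrink from the left:
add 1: running sum 1 < 54
add 5: running sum 6 < 54
add 9: running sum 15 < 54
add 9: running sum 24 < 54
add 1: running sum 25 < 54
add 11: running sum 36 < 54
add 4: running sum 40 < 54
add 2: running sum 42 < 54
add 6: running sum 48 < 54
add 6: shortest ending here [1, 5, 9, 9, 1, 11, 4, 2, 6, 6] sum 54, len 10
add 4: shortest ending here [5, 9, 9, 1, 11, 4, 2, 6, 6, 4] sum 57, len 10
add 11: shortest ending here [9, 1, 11, 4, 2, 6, 6, 4, 11] sum 54, len 9
add 8: shortest ending here [9, 1, 11, 4, 2, 6, 6, 4, 11, 8] sum 62, len 10
add 3: shortest ending here [11, 4, 2, 6, 6, 4, 11, 8, 3] sum 55, len 9
add 7: shortest ending here [11, 4, 2, 6, 6, 4, 11, 8, 3, 7] sum 62, len 10
add 10: shortest ending here [6, 6, 4, 11, 8, 3, 7, 10] sum 55, len 8
Shortest qualifying length: 8.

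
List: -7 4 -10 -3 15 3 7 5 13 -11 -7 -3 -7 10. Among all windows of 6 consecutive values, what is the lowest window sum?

-10

Each size-6 window and its sum:
[-7, 4, -10, -3, 15, 3] → sum 2
[4, -10, -3, 15, 3, 7] → sum 16
[-10, -3, 15, 3, 7, 5] → sum 17
[-3, 15, 3, 7, 5, 13] → sum 40
[15, 3, 7, 5, 13, -11] → sum 32
[3, 7, 5, 13, -11, -7] → sum 10
[7, 5, 13, -11, -7, -3] → sum 4
[5, 13, -11, -7, -3, -7] → sum -10
[13, -11, -7, -3, -7, 10] → sum -5
Lowest of these is -10.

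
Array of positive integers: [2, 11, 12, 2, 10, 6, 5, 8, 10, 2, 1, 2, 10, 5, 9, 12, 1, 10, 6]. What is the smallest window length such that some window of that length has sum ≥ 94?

14

Extend right; whenever the sum reaches 94, record the length and shrink from the left:
add 2: running sum 2 < 94
add 11: running sum 13 < 94
add 12: running sum 25 < 94
add 2: running sum 27 < 94
add 10: running sum 37 < 94
add 6: running sum 43 < 94
add 5: running sum 48 < 94
add 8: running sum 56 < 94
add 10: running sum 66 < 94
add 2: running sum 68 < 94
add 1: running sum 69 < 94
add 2: running sum 71 < 94
add 10: running sum 81 < 94
add 5: running sum 86 < 94
end 14: [2, 11, 12, 2, 10, 6, 5, 8, 10, 2, 1, 2, 10, 5, 9] sum 95, len 15
end 15: [12, 2, 10, 6, 5, 8, 10, 2, 1, 2, 10, 5, 9, 12] sum 94, len 14
end 16: [12, 2, 10, 6, 5, 8, 10, 2, 1, 2, 10, 5, 9, 12, 1] sum 95, len 15
end 17: [12, 2, 10, 6, 5, 8, 10, 2, 1, 2, 10, 5, 9, 12, 1, 10] sum 105, len 16
end 18: [10, 6, 5, 8, 10, 2, 1, 2, 10, 5, 9, 12, 1, 10, 6] sum 97, len 15
Shortest qualifying length: 14.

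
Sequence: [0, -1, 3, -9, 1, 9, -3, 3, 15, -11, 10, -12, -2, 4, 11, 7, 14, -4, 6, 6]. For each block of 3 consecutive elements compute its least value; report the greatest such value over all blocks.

[0, -1, 3] → min -1
[-1, 3, -9] → min -9
[3, -9, 1] → min -9
[-9, 1, 9] → min -9
[1, 9, -3] → min -3
[9, -3, 3] → min -3
[-3, 3, 15] → min -3
[3, 15, -11] → min -11
[15, -11, 10] → min -11
[-11, 10, -12] → min -12
[10, -12, -2] → min -12
[-12, -2, 4] → min -12
[-2, 4, 11] → min -2
[4, 11, 7] → min 4
[11, 7, 14] → min 7
[7, 14, -4] → min -4
[14, -4, 6] → min -4
[-4, 6, 6] → min -4
Greatest of these is 7.

7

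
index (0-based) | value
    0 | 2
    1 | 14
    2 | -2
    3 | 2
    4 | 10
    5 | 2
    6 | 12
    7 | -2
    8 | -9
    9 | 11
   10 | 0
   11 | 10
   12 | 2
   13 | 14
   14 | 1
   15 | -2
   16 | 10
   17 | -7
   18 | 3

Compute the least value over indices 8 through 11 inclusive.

-9

Elements at indices 8..11: -9, 11, 0, 10
min(-9, 11, 0, 10) = -9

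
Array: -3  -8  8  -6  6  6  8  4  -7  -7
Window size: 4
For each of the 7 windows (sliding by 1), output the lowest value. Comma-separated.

-8, -8, -6, -6, 4, -7, -7

Sliding a size-4 window across the 10 values:
-3 -8 8 -6 → min -8
-8 8 -6 6 → min -8
8 -6 6 6 → min -6
-6 6 6 8 → min -6
6 6 8 4 → min 4
6 8 4 -7 → min -7
8 4 -7 -7 → min -7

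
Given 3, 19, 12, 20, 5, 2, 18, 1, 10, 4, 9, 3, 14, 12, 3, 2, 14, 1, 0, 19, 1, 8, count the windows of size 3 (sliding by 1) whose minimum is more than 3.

3

3 19 12 → min 3
19 12 20 → min 12  > 3 ✓
12 20 5 → min 5  > 3 ✓
20 5 2 → min 2
5 2 18 → min 2
2 18 1 → min 1
18 1 10 → min 1
1 10 4 → min 1
10 4 9 → min 4  > 3 ✓
4 9 3 → min 3
9 3 14 → min 3
3 14 12 → min 3
14 12 3 → min 3
12 3 2 → min 2
3 2 14 → min 2
2 14 1 → min 1
14 1 0 → min 0
1 0 19 → min 0
0 19 1 → min 0
19 1 8 → min 1
3 windows satisfy the condition.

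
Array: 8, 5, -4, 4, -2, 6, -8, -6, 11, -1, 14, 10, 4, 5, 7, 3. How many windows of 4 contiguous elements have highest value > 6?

9

(8, 5, -4, 4) → max 8  > 6 ✓
(5, -4, 4, -2) → max 5
(-4, 4, -2, 6) → max 6
(4, -2, 6, -8) → max 6
(-2, 6, -8, -6) → max 6
(6, -8, -6, 11) → max 11  > 6 ✓
(-8, -6, 11, -1) → max 11  > 6 ✓
(-6, 11, -1, 14) → max 14  > 6 ✓
(11, -1, 14, 10) → max 14  > 6 ✓
(-1, 14, 10, 4) → max 14  > 6 ✓
(14, 10, 4, 5) → max 14  > 6 ✓
(10, 4, 5, 7) → max 10  > 6 ✓
(4, 5, 7, 3) → max 7  > 6 ✓
9 windows satisfy the condition.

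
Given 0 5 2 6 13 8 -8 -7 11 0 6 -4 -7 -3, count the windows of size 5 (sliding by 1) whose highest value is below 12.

5

[0, 5, 2, 6, 13] → max 13
[5, 2, 6, 13, 8] → max 13
[2, 6, 13, 8, -8] → max 13
[6, 13, 8, -8, -7] → max 13
[13, 8, -8, -7, 11] → max 13
[8, -8, -7, 11, 0] → max 11  < 12 ✓
[-8, -7, 11, 0, 6] → max 11  < 12 ✓
[-7, 11, 0, 6, -4] → max 11  < 12 ✓
[11, 0, 6, -4, -7] → max 11  < 12 ✓
[0, 6, -4, -7, -3] → max 6  < 12 ✓
5 windows satisfy the condition.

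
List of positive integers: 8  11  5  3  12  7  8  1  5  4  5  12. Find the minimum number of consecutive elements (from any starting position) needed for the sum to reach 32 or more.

5

add 8: running sum 8 < 32
add 11: running sum 19 < 32
add 5: running sum 24 < 32
add 3: running sum 27 < 32
add 12: shortest ending here [8, 11, 5, 3, 12] sum 39, len 5
add 7: shortest ending here [11, 5, 3, 12, 7] sum 38, len 5
add 8: shortest ending here [5, 3, 12, 7, 8] sum 35, len 5
add 1: shortest ending here [5, 3, 12, 7, 8, 1] sum 36, len 6
add 5: shortest ending here [12, 7, 8, 1, 5] sum 33, len 5
add 4: shortest ending here [12, 7, 8, 1, 5, 4] sum 37, len 6
add 5: shortest ending here [12, 7, 8, 1, 5, 4, 5] sum 42, len 7
add 12: shortest ending here [8, 1, 5, 4, 5, 12] sum 35, len 6
Shortest qualifying length: 5.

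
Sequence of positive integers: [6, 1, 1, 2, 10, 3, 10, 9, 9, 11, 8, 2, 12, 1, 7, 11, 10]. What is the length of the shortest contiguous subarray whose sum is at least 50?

add 6: running sum 6 < 50
add 1: running sum 7 < 50
add 1: running sum 8 < 50
add 2: running sum 10 < 50
add 10: running sum 20 < 50
add 3: running sum 23 < 50
add 10: running sum 33 < 50
add 9: running sum 42 < 50
add 9: shortest ending here [6, 1, 1, 2, 10, 3, 10, 9, 9] sum 51, len 9
add 11: shortest ending here [10, 3, 10, 9, 9, 11] sum 52, len 6
add 8: shortest ending here [3, 10, 9, 9, 11, 8] sum 50, len 6
add 2: shortest ending here [3, 10, 9, 9, 11, 8, 2] sum 52, len 7
add 12: shortest ending here [9, 9, 11, 8, 2, 12] sum 51, len 6
add 1: shortest ending here [9, 9, 11, 8, 2, 12, 1] sum 52, len 7
add 7: shortest ending here [9, 11, 8, 2, 12, 1, 7] sum 50, len 7
add 11: shortest ending here [11, 8, 2, 12, 1, 7, 11] sum 52, len 7
add 10: shortest ending here [8, 2, 12, 1, 7, 11, 10] sum 51, len 7
Shortest qualifying length: 6.

6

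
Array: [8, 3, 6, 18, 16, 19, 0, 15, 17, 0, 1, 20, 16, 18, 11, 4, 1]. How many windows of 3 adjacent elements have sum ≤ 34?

8 3 6 → sum 17  ≤ 34 ✓
3 6 18 → sum 27  ≤ 34 ✓
6 18 16 → sum 40
18 16 19 → sum 53
16 19 0 → sum 35
19 0 15 → sum 34  ≤ 34 ✓
0 15 17 → sum 32  ≤ 34 ✓
15 17 0 → sum 32  ≤ 34 ✓
17 0 1 → sum 18  ≤ 34 ✓
0 1 20 → sum 21  ≤ 34 ✓
1 20 16 → sum 37
20 16 18 → sum 54
16 18 11 → sum 45
18 11 4 → sum 33  ≤ 34 ✓
11 4 1 → sum 16  ≤ 34 ✓
9 windows satisfy the condition.

9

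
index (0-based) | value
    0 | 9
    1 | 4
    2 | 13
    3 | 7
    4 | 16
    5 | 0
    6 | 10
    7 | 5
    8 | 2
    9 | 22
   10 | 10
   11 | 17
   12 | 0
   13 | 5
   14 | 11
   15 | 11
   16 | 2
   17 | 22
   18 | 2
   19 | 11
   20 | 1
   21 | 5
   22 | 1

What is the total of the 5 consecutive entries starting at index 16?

Elements at indices 16..20: 2, 22, 2, 11, 1
sum(2, 22, 2, 11, 1) = 38

38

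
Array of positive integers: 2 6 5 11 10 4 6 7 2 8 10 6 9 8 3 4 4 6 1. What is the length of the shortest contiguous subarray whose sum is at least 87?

13

add 2: running sum 2 < 87
add 6: running sum 8 < 87
add 5: running sum 13 < 87
add 11: running sum 24 < 87
add 10: running sum 34 < 87
add 4: running sum 38 < 87
add 6: running sum 44 < 87
add 7: running sum 51 < 87
add 2: running sum 53 < 87
add 8: running sum 61 < 87
add 10: running sum 71 < 87
add 6: running sum 77 < 87
add 9: running sum 86 < 87
end 13: [6, 5, 11, 10, 4, 6, 7, 2, 8, 10, 6, 9, 8] sum 92, len 13
end 14: [5, 11, 10, 4, 6, 7, 2, 8, 10, 6, 9, 8, 3] sum 89, len 13
end 15: [11, 10, 4, 6, 7, 2, 8, 10, 6, 9, 8, 3, 4] sum 88, len 13
end 16: [11, 10, 4, 6, 7, 2, 8, 10, 6, 9, 8, 3, 4, 4] sum 92, len 14
end 17: [10, 4, 6, 7, 2, 8, 10, 6, 9, 8, 3, 4, 4, 6] sum 87, len 14
end 18: [10, 4, 6, 7, 2, 8, 10, 6, 9, 8, 3, 4, 4, 6, 1] sum 88, len 15
Shortest qualifying length: 13.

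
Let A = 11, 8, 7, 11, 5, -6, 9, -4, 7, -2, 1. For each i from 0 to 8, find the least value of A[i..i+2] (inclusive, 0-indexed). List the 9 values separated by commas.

7, 7, 5, -6, -6, -6, -4, -4, -2

11 8 7 → min 7
8 7 11 → min 7
7 11 5 → min 5
11 5 -6 → min -6
5 -6 9 → min -6
-6 9 -4 → min -6
9 -4 7 → min -4
-4 7 -2 → min -4
7 -2 1 → min -2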